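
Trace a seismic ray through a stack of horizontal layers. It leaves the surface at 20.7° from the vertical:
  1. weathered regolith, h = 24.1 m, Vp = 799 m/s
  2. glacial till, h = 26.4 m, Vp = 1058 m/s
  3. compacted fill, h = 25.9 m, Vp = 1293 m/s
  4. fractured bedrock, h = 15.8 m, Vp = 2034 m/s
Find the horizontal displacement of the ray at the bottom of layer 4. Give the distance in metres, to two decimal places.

73.74 m

p = sin θ₁/V₁ = sin 20.7°/799 = 4.4240e-04 s/m is conserved through the stack.
Layer 1: θ = 20.70°; offset = 24.1·tan 20.70° = 9.1066 m.
Layer 2: sin θ = p·1058 = 0.4681 → θ = 27.91°; offset = 26.4·tan 27.91° = 13.9829 m.
Layer 3: sin θ = p·1293 = 0.5720 → θ = 34.89°; offset = 25.9·tan 34.89° = 18.0621 m.
Layer 4: sin θ = p·2034 = 0.8998 → θ = 64.14°; offset = 15.8·tan 64.14° = 32.5914 m.
Σ offsets = 73.7430 m.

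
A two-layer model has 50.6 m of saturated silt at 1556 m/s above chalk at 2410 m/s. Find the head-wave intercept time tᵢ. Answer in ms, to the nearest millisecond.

50 ms

tᵢ = 2h·√(V₂²−V₁²)/(V₁V₂).
√(V₂²−V₁²) = √(2410²−1556²) = 1840.4 m/s.
tᵢ = 2·50.6·1840.4/(1556·2410) = 0.04967 s.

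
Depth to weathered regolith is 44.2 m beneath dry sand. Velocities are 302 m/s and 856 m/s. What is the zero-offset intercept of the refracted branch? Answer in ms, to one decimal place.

tᵢ = 2h·√(V₂²−V₁²)/(V₁V₂).
√(V₂²−V₁²) = √(856²−302²) = 801.0 m/s.
tᵢ = 2·44.2·801.0/(302·856) = 0.27389 s.

273.9 ms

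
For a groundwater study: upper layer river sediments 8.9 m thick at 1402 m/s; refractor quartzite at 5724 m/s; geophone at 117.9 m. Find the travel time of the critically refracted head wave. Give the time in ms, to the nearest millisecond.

33 ms

θ_c = arcsin(V₁/V₂) = arcsin(1402/5724) = 14.18°, cos θ_c = 0.9695.
Intercept time tᵢ = 2h cos θ_c / V₁ = 2·8.9·0.9695/1402 = 0.01231 s.
t = x/V₂ + tᵢ = 117.9/5724 + 0.01231 = 0.03291 s.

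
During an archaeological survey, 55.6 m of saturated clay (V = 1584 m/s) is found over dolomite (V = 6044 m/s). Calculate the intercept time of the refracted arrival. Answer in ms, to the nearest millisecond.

θ_c = arcsin(V₁/V₂) = arcsin(1584/6044) = 15.19°; cos θ_c = 0.9650.
tᵢ = 2h·cos θ_c / V₁ = 2·55.6·0.9650 / 1584 = 0.06775 s.

68 ms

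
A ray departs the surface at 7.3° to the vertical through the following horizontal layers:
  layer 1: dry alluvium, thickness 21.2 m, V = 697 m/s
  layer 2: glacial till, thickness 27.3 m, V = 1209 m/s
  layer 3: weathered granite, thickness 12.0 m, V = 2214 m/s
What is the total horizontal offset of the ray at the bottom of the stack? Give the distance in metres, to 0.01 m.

Apply Snell's law at each interface; in layer i the horizontal offset is hᵢ·tan θᵢ.
Layer 1: θ = 7.30°; offset = 21.2·tan 7.30° = 2.7158 m.
Layer 2: sin θ = 1209·sin 7.3°/697 = 0.2204, θ = 12.73°; offset = 27.3·tan 12.73° = 6.1687 m.
Layer 3: sin θ = 2214·sin 7.3°/697 = 0.4036, θ = 23.80°; offset = 12.0·tan 23.80° = 5.2938 m.
Summing the layer offsets gives 14.1782 m.

14.18 m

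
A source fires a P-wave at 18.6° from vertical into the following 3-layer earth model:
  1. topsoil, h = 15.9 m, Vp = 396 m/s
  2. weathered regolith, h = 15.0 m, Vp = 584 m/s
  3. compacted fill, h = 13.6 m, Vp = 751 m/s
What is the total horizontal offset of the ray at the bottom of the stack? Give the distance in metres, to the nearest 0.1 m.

23.7 m

Apply Snell's law at each interface; in layer i the horizontal offset is hᵢ·tan θᵢ.
Layer 1: θ = 18.60°; offset = 15.9·tan 18.60° = 5.351 m.
Layer 2: sin θ = 584·sin 18.6°/396 = 0.4704, θ = 28.06°; offset = 15.0·tan 28.06° = 7.996 m.
Layer 3: sin θ = 751·sin 18.6°/396 = 0.6049, θ = 37.22°; offset = 13.6·tan 37.22° = 10.331 m.
Total horizontal offset = 23.677 m.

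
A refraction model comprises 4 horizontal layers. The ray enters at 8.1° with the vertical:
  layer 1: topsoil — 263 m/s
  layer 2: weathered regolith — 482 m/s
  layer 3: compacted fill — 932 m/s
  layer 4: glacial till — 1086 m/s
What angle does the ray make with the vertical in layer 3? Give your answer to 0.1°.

30.0°

Snell's law across each interface conserves sin θ / V, so sin θ_3 = V_3·sin θ₁/V₁.
sin θ_3 = 932 × sin 8.1° / 263 = 0.4993.
θ_3 = 29.95° from the vertical.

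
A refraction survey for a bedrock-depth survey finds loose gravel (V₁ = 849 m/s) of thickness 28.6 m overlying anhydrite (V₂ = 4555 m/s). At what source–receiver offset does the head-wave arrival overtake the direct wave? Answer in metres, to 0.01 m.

x_cross = 2h·√((V₂+V₁)/(V₂−V₁)).
(V₂+V₁)/(V₂−V₁) = (4555+849)/(4555−849) = 1.4582; √ = 1.2075.
x_cross = 2·28.6·1.2075 = 69.07 m.

69.07 m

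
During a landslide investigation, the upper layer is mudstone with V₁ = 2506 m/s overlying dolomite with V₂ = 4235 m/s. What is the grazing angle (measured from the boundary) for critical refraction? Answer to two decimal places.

53.72°

Critical incidence: sin θ_c = V₁/V₂ = 2506/4235 = 0.5917.
θ_c = arcsin 0.5917 = 36.28°.
Measured from the interface: 90° − 36.28° = 53.72°.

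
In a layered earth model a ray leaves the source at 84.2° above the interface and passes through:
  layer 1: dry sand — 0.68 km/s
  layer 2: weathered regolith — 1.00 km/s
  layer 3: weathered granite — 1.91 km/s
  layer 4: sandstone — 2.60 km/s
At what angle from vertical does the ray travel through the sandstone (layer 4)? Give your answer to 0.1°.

22.7°

From the normal: θ₁ = 90° − 84.2° = 5.8°.
Ray parameter p = sin 5.8° / 0.68 = 1.4861e-01 s/km.
sin θ_4 = p·V_4 = 1.4861e-01 × 2.60 = 0.3864.
θ_4 = 22.73° from the vertical.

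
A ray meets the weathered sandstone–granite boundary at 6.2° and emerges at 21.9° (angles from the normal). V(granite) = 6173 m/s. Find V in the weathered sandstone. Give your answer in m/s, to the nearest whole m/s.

Snell's law: sin 6.2°/V₁ = sin 21.9°/V₂.
V₁ = V₂·sin 6.2°/sin 21.9° = 6173 × 0.2896 = 1787.40 m/s.

1787 m/s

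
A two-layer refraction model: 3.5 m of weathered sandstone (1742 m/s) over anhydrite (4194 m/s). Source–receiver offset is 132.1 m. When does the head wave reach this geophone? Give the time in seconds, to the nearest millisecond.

0.035 s

t = x/V₂ + 2h·√(V₂²−V₁²)/(V₁V₂).
√(V₂²−V₁²) = √(4194²−1742²) = 3815.1 m/s; delay term = 2·3.5·3815.1/(1742·4194) = 0.00366 s.
t = 132.1/4194 + 0.00366 = 0.03515 s.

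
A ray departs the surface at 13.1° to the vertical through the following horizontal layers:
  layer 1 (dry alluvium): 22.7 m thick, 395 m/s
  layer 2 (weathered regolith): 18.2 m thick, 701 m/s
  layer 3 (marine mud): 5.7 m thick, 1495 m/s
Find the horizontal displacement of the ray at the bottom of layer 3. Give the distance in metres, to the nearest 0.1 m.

22.8 m

p = sin θ₁/V₁ = sin 13.1°/395 = 5.7380e-04 s/m is conserved through the stack.
Layer 1: θ = 13.10°; offset = 22.7·tan 13.10° = 5.282 m.
Layer 2: sin θ = p·701 = 0.4022 → θ = 23.72°; offset = 18.2·tan 23.72° = 7.996 m.
Layer 3: sin θ = p·1495 = 0.8578 → θ = 59.07°; offset = 5.7·tan 59.07° = 9.514 m.
Σ offsets = 22.793 m.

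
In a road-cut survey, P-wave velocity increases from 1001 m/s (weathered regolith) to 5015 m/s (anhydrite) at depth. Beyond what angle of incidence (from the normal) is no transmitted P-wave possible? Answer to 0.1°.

At critical incidence the refracted ray runs along the interface (θ₂ = 90°), so sin θ_c = V₁/V₂.
θ_c = arcsin(1001/5015) = arcsin 0.1996 = 11.51°.

11.5°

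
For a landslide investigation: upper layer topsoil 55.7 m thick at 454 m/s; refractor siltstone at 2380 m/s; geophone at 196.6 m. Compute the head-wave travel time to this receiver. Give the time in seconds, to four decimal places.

0.3235 s

θ_c = arcsin(V₁/V₂) = arcsin(454/2380) = 11.00°, cos θ_c = 0.9816.
Intercept time tᵢ = 2h cos θ_c / V₁ = 2·55.7·0.9816/454 = 0.24087 s.
t = x/V₂ + tᵢ = 196.6/2380 + 0.24087 = 0.32347 s.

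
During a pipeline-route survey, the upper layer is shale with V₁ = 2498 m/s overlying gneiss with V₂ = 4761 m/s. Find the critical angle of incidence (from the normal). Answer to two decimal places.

31.65°

Critical incidence: sin θ_c = V₁/V₂ = 2498/4761 = 0.5247.
θ_c = arcsin 0.5247 = 31.65°.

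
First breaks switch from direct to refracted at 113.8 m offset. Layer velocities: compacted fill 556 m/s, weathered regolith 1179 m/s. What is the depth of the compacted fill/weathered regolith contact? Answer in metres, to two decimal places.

h = (x_cross/2)·√((V₂−V₁)/(V₂+V₁)).
(V₂−V₁)/(V₂+V₁) = (1179−556)/(1179+556) = 0.3591; √ = 0.5992.
h = (113.8/2)·0.5992 = 34.10 m.

34.10 m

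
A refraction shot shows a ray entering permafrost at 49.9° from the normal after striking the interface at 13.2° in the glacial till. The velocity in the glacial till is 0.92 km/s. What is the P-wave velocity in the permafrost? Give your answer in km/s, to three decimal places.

3.082 km/s

Snell's law: sin 13.2°/V₁ = sin 49.9°/V₂.
V₂ = V₁·sin 49.9°/sin 13.2° = 0.92 × 3.3498 = 3.082 km/s.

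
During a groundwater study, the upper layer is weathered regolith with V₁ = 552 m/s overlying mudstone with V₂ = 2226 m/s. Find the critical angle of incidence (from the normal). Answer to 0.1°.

14.4°

At critical incidence the refracted ray runs along the interface (θ₂ = 90°), so sin θ_c = V₁/V₂.
θ_c = arcsin(552/2226) = arcsin 0.2480 = 14.36°.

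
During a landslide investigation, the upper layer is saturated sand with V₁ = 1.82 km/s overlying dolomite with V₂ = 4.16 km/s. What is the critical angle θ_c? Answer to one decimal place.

25.9°

Critical incidence: sin θ_c = V₁/V₂ = 1.82/4.16 = 0.4375.
θ_c = arcsin 0.4375 = 25.94°.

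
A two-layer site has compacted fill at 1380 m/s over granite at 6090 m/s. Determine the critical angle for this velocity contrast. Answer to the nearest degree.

At critical incidence the refracted ray runs along the interface (θ₂ = 90°), so sin θ_c = V₁/V₂.
θ_c = arcsin(1380/6090) = arcsin 0.2266 = 13.10°.

13°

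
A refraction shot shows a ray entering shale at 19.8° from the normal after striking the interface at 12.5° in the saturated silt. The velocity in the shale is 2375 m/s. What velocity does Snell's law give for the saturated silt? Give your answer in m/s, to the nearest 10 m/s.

1520 m/s

sin 12.5° = 0.2164; sin 19.8° = 0.3387.
V₁ = V₂·(sin θ₁/sin θ₂) = 2375·(0.2164/0.3387) = 1517.53 m/s.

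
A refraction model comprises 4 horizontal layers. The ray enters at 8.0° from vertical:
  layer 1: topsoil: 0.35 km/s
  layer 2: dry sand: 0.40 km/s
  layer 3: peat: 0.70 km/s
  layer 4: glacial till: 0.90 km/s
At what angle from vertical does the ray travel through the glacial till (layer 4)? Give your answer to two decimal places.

20.97°

Ray parameter p = sin 8.0° / 0.35 = 3.9764e-01 s/km.
sin θ_4 = p·V_4 = 3.9764e-01 × 0.90 = 0.3579.
θ_4 = 20.97° from the vertical.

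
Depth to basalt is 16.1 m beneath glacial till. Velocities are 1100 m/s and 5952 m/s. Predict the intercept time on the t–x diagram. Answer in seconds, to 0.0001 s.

0.0288 s

tᵢ = 2h·√(V₂²−V₁²)/(V₁V₂).
√(V₂²−V₁²) = √(5952²−1100²) = 5849.5 m/s.
tᵢ = 2·16.1·5849.5/(1100·5952) = 0.02877 s.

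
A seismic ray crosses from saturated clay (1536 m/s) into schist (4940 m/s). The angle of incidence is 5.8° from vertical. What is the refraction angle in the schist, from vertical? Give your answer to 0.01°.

18.97°

Snell's law: sin θ₂ = (V₂/V₁)·sin θ₁ = (4940/1536)·sin 5.8° = 0.3250.
θ₂ = sin⁻¹(0.3250) = 18.97° (from vertical).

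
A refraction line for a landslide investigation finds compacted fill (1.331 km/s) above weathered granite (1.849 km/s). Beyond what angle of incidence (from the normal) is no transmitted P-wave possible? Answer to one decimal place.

Critical incidence: sin θ_c = V₁/V₂ = 1.331/1.849 = 0.7198.
θ_c = arcsin 0.7198 = 46.04°.

46.0°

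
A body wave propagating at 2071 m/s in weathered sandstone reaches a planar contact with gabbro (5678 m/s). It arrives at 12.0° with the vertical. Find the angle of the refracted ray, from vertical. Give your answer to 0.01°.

Snell's law: sin θ₂ = (V₂/V₁)·sin θ₁ = (5678/2071)·sin 12.0° = 0.5700.
θ₂ = arcsin 0.5700 = 34.75° from the normal.

34.75°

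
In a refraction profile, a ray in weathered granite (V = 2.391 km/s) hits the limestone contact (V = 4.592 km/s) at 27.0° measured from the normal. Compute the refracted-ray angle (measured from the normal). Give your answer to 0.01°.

60.68°

sin θ₁/V₁ = sin θ₂/V₂ ⇒ sin θ₂ = 4.592·sin 27.0°/2.391 = 4.592·0.4540/2.391 = 0.8719.
θ₂ = sin⁻¹(0.8719) = 60.68° (from vertical).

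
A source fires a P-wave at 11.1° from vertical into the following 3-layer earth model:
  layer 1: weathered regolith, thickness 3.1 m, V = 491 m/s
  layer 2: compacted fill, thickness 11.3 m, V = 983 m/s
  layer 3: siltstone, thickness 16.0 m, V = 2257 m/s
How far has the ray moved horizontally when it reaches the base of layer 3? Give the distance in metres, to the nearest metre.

p = sin θ₁/V₁ = sin 11.1°/491 = 3.9210e-04 s/m is conserved through the stack.
Layer 1: θ = 11.10°; offset = 3.1·tan 11.10° = 0.608 m.
Layer 2: sin θ = p·983 = 0.3854 → θ = 22.67°; offset = 11.3·tan 22.67° = 4.720 m.
Layer 3: sin θ = p·2257 = 0.8850 → θ = 62.25°; offset = 16.0·tan 62.25° = 30.409 m.
Summing the layer offsets gives 35.737 m.

36 m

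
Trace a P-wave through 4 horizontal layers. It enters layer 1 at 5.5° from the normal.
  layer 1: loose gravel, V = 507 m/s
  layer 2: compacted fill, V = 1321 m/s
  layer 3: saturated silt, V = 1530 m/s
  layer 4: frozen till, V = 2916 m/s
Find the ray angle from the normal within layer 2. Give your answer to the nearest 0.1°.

14.5°

Ray parameter p = sin 5.5° / 507 = 1.8904e-04 s/m.
sin θ_2 = p·V_2 = 1.8904e-04 × 1321 = 0.2497.
θ_2 = arcsin 0.2497 = 14.46°.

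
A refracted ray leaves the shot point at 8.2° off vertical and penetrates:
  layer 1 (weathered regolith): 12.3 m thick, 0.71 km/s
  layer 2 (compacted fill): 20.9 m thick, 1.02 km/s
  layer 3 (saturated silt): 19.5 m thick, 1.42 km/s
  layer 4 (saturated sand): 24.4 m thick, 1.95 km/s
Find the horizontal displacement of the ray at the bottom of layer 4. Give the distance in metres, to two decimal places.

22.34 m

Ray parameter p = sin 8.2° / 0.71 km/s = 2.0089e-01 s/km.
Layer 1: θ = 8.20°; offset = 12.3·tan 8.20° = 1.7725 m.
Layer 2: sin θ = p·1.02 = 0.2049 → θ = 11.82°; offset = 20.9·tan 11.82° = 4.3753 m.
Layer 3: sin θ = p·1.42 = 0.2853 → θ = 16.57°; offset = 19.5·tan 16.57° = 5.8037 m.
Layer 4: sin θ = p·1.95 = 0.3917 → θ = 23.06°; offset = 24.4·tan 23.06° = 10.3884 m.
Summing the layer offsets gives 22.3398 m.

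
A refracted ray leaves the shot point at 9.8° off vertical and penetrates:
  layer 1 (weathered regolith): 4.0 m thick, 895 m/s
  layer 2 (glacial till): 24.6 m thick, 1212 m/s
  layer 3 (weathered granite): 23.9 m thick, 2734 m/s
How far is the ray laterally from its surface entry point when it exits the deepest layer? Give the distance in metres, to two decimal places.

Ray parameter p = sin 9.8° / 895 m/s = 1.9018e-04 s/m.
Layer 1: θ = 9.80°; offset = 4.0·tan 9.80° = 0.6909 m.
Layer 2: sin θ = p·1212 = 0.2305 → θ = 13.33°; offset = 24.6·tan 13.33° = 5.8271 m.
Layer 3: sin θ = p·2734 = 0.5199 → θ = 31.33°; offset = 23.9·tan 31.33° = 14.5478 m.
Summing the layer offsets gives 21.0659 m.

21.07 m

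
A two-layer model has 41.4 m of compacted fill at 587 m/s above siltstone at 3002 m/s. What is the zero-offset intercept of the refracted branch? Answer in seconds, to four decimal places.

0.1383 s

tᵢ = 2h·√(V₂²−V₁²)/(V₁V₂).
√(V₂²−V₁²) = √(3002²−587²) = 2944.1 m/s.
tᵢ = 2·41.4·2944.1/(587·3002) = 0.13833 s.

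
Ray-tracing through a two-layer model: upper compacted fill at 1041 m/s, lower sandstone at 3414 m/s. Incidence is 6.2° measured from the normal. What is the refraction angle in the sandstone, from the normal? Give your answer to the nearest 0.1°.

Snell's law: sin θ₂ = (V₂/V₁)·sin θ₁ = (3414/1041)·sin 6.2° = 0.3542.
θ₂ = arcsin 0.3542 = 20.74° from the normal.

20.7°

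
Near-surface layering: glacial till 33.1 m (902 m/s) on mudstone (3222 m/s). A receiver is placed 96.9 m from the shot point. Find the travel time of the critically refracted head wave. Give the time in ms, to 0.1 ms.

100.5 ms

t = x/V₂ + 2h·√(V₂²−V₁²)/(V₁V₂).
√(V₂²−V₁²) = √(3222²−902²) = 3093.2 m/s; delay term = 2·33.1·3093.2/(902·3222) = 0.07046 s.
t = 96.9/3222 + 0.07046 = 0.10053 s.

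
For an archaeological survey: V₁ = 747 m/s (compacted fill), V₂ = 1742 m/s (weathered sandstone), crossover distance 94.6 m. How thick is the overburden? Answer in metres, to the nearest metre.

30 m

h = (x_cross/2)·√((V₂−V₁)/(V₂+V₁)).
(V₂−V₁)/(V₂+V₁) = (1742−747)/(1742+747) = 0.3998; √ = 0.6323.
h = (94.6/2)·0.6323 = 29.91 m.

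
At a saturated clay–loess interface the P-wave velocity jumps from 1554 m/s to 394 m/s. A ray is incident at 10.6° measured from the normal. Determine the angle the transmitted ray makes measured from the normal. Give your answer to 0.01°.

2.67°

Snell's law: sin θ₂ = (V₂/V₁)·sin θ₁ = (394/1554)·sin 10.6° = 0.0466.
θ₂ = arcsin 0.0466 = 2.67° from the normal.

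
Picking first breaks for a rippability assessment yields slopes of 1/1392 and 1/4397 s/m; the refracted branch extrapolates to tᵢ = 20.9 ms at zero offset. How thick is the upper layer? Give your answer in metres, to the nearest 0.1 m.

h = tᵢ·V₁·V₂ / (2·√(V₂²−V₁²)).
√(V₂²−V₁²) = √(4397² − 1392²) = 4170.8 m/s.
h = 0.0209 s × 1392 × 4397 / (2 × 4170.8) = 15.34 m.

15.3 m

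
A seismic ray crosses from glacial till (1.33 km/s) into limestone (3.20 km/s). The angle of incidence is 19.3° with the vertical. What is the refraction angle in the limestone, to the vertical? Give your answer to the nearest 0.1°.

52.7°

Snell's law: sin θ₂ = (V₂/V₁)·sin θ₁ = (3.20/1.33)·sin 19.3° = 0.7952.
θ₂ = arcsin 0.7952 = 52.68° from the normal.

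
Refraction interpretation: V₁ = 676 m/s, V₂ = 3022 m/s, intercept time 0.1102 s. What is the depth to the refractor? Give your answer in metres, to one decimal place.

h = tᵢ·V₁·V₂ / (2·√(V₂²−V₁²)).
√(V₂²−V₁²) = √(3022² − 676²) = 2945.4 m/s.
h = 0.1102 s × 676 × 3022 / (2 × 2945.4) = 38.22 m.

38.2 m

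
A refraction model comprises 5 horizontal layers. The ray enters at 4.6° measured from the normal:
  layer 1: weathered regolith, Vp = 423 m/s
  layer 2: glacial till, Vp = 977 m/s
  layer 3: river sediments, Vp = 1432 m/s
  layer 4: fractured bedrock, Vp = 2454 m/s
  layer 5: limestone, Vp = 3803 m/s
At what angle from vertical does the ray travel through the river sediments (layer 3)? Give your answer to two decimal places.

15.75°

Ray parameter p = sin 4.6° / 423 = 1.8960e-04 s/m.
sin θ_3 = p·V_3 = 1.8960e-04 × 1432 = 0.2715.
θ_3 = arcsin 0.2715 = 15.75°.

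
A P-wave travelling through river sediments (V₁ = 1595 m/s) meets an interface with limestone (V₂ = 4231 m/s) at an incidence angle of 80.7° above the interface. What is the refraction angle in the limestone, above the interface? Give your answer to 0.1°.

Angle from the normal: 90° − 80.7° = 9.3°.
Snell's law: sin θ₂ = (V₂/V₁)·sin θ₁ = (4231/1595)·sin 9.3° = 0.4287.
θ₂ = arcsin 0.4287 = 25.38° from the normal.
From the interface: 90° − 25.38° = 64.62°.

64.6°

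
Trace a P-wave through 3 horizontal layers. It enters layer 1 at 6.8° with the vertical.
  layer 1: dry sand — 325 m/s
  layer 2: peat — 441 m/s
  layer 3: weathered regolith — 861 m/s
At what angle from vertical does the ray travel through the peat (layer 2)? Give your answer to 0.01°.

Ray parameter p = sin 6.8° / 325 = 3.6432e-04 s/m.
sin θ_2 = p·V_2 = 3.6432e-04 × 441 = 0.1607.
θ_2 = arcsin 0.1607 = 9.25°.

9.25°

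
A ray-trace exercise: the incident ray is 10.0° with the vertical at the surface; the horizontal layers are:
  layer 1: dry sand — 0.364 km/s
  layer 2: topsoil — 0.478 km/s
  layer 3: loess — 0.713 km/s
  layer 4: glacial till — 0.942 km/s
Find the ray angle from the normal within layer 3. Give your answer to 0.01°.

Ray parameter p = sin 10.0° / 0.364 = 4.7706e-01 s/km.
sin θ_3 = p·V_3 = 4.7706e-01 × 0.713 = 0.3401.
θ_3 = 19.89° from the vertical.

19.89°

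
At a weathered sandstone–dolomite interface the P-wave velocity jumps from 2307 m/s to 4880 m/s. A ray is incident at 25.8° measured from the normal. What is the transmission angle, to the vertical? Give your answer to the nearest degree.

Snell's law: sin θ₂ = (V₂/V₁)·sin θ₁ = (4880/2307)·sin 25.8° = 0.9206.
θ₂ = sin⁻¹(0.9206) = 67.02° (from vertical).

67°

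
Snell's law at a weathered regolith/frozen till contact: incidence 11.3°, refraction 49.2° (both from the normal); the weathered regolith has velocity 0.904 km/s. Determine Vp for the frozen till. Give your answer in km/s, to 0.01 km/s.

Snell's law: sin 11.3°/V₁ = sin 49.2°/V₂.
V₂ = V₁·sin 49.2°/sin 11.3° = 0.904 × 3.8633 = 3.49 km/s.

3.49 km/s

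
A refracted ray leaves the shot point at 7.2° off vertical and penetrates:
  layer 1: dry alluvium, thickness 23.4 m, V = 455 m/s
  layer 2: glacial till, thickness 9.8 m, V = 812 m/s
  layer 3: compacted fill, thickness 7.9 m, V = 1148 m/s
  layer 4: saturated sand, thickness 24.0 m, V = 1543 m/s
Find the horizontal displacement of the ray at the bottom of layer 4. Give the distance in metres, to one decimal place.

Apply Snell's law at each interface; in layer i the horizontal offset is hᵢ·tan θᵢ.
Layer 1: θ = 7.20°; offset = 23.4·tan 7.20° = 2.956 m.
Layer 2: sin θ = 812·sin 7.2°/455 = 0.2237, θ = 12.92°; offset = 9.8·tan 12.92° = 2.249 m.
Layer 3: sin θ = 1148·sin 7.2°/455 = 0.3162, θ = 18.43°; offset = 7.9·tan 18.43° = 2.633 m.
Layer 4: sin θ = 1543·sin 7.2°/455 = 0.4250, θ = 25.15°; offset = 24.0·tan 25.15° = 11.269 m.
Summing the layer offsets gives 19.108 m.

19.1 m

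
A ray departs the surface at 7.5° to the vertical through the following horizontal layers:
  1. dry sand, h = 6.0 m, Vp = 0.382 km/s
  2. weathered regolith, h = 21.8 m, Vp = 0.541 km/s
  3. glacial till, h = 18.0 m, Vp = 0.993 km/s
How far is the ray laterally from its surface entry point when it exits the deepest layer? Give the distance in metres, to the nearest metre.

p = sin θ₁/V₁ = sin 7.5°/0.382 = 3.4169e-01 s/km is conserved through the stack.
Layer 1: θ = 7.50°; offset = 6.0·tan 7.50° = 0.790 m.
Layer 2: sin θ = p·0.541 = 0.1849 → θ = 10.65°; offset = 21.8·tan 10.65° = 4.101 m.
Layer 3: sin θ = p·0.993 = 0.3393 → θ = 19.83°; offset = 18.0·tan 19.83° = 6.493 m.
Σ offsets = 11.383 m.

11 m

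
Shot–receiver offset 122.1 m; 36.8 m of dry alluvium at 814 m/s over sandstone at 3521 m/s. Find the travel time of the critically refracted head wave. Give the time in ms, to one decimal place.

122.6 ms

t = x/V₂ + 2h·√(V₂²−V₁²)/(V₁V₂).
√(V₂²−V₁²) = √(3521²−814²) = 3425.6 m/s; delay term = 2·36.8·3425.6/(814·3521) = 0.08797 s.
t = 122.1/3521 + 0.08797 = 0.12265 s.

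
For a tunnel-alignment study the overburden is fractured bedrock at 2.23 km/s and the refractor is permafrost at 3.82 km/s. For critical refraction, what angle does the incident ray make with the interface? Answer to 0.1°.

54.3°

At critical incidence the refracted ray runs along the interface (θ₂ = 90°), so sin θ_c = V₁/V₂.
θ_c = arcsin(2.23/3.82) = arcsin 0.5838 = 35.72°.
Measured from the interface: 90° − 35.72° = 54.28°.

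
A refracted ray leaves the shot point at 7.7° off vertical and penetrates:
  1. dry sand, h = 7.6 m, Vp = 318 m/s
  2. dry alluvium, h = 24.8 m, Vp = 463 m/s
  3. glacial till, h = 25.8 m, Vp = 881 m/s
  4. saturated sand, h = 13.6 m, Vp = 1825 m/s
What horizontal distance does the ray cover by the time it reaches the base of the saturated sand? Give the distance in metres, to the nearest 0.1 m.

Ray parameter p = sin 7.7° / 318 m/s = 4.2134e-04 s/m.
Layer 1: θ = 7.70°; offset = 7.6·tan 7.70° = 1.028 m.
Layer 2: sin θ = p·463 = 0.1951 → θ = 11.25°; offset = 24.8·tan 11.25° = 4.933 m.
Layer 3: sin θ = p·881 = 0.3712 → θ = 21.79°; offset = 25.8·tan 21.79° = 10.314 m.
Layer 4: sin θ = p·1825 = 0.7689 → θ = 50.26°; offset = 13.6·tan 50.26° = 16.358 m.
Total horizontal offset = 32.632 m.

32.6 m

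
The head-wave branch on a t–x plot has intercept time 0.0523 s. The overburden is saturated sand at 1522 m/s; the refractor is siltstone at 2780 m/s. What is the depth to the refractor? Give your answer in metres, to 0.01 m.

h = tᵢ·V₁·V₂ / (2·√(V₂²−V₁²)).
√(V₂²−V₁²) = √(2780² − 1522²) = 2326.4 m/s.
h = 0.0523 s × 1522 × 2780 / (2 × 2326.4) = 47.56 m.

47.56 m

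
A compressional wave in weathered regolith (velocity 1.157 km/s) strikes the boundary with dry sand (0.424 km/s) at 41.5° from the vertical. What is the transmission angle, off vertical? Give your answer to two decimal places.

sin θ₁/V₁ = sin θ₂/V₂ ⇒ sin θ₂ = 0.424·sin 41.5°/1.157 = 0.424·0.6626/1.157 = 0.2428.
θ₂ = arcsin 0.2428 = 14.05° from the normal.

14.05°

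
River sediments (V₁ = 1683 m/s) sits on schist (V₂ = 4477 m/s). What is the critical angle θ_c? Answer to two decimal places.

22.08°

At critical incidence the refracted ray runs along the interface (θ₂ = 90°), so sin θ_c = V₁/V₂.
θ_c = arcsin(1683/4477) = arcsin 0.3759 = 22.08°.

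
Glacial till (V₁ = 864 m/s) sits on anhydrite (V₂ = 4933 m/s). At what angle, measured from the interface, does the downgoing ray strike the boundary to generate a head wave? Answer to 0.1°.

At critical incidence the refracted ray runs along the interface (θ₂ = 90°), so sin θ_c = V₁/V₂.
θ_c = arcsin(864/4933) = arcsin 0.1751 = 10.09°.
Measured from the interface: 90° − 10.09° = 79.91°.

79.9°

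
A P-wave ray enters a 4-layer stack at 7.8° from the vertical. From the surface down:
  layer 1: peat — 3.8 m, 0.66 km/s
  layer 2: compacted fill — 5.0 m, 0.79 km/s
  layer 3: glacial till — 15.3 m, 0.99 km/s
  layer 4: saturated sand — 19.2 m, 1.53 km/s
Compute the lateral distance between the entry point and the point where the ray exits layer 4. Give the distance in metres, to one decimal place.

Ray parameter p = sin 7.8° / 0.66 km/s = 2.0563e-01 s/km.
Layer 1: θ = 7.80°; offset = 3.8·tan 7.80° = 0.521 m.
Layer 2: sin θ = p·0.79 = 0.1624 → θ = 9.35°; offset = 5.0·tan 9.35° = 0.823 m.
Layer 3: sin θ = p·0.99 = 0.2036 → θ = 11.75°; offset = 15.3·tan 11.75° = 3.181 m.
Layer 4: sin θ = p·1.53 = 0.3146 → θ = 18.34°; offset = 19.2·tan 18.34° = 6.364 m.
Σ offsets = 10.889 m.

10.9 m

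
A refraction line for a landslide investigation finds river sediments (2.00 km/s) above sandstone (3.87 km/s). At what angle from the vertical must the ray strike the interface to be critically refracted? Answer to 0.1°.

31.1°

Critical incidence: sin θ_c = V₁/V₂ = 2.00/3.87 = 0.5168.
θ_c = arcsin 0.5168 = 31.12°.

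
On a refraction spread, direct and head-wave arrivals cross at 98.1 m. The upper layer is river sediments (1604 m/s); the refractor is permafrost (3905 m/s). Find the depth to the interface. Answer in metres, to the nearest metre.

x_cross = 2h·√((V₂+V₁)/(V₂−V₁)) → h = x_cross / (2·√((V₂+V₁)/(V₂−V₁))).
√((V₂+V₁)/(V₂−V₁)) = √((3905+1604)/(3905−1604)) = 1.5473.
h = 98.1 / (2·1.5473) = 31.70 m.

32 m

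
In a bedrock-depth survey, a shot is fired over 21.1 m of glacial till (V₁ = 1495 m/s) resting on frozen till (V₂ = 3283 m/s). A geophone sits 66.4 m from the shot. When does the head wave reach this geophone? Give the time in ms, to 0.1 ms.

t = x/V₂ + 2h·√(V₂²−V₁²)/(V₁V₂).
√(V₂²−V₁²) = √(3283²−1495²) = 2922.9 m/s; delay term = 2·21.1·2922.9/(1495·3283) = 0.02513 s.
t = 66.4/3283 + 0.02513 = 0.04536 s.

45.4 ms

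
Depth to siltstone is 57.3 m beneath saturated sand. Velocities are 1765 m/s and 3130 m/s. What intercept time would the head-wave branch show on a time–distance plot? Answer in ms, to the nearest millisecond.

54 ms

tᵢ = 2h·√(V₂²−V₁²)/(V₁V₂).
√(V₂²−V₁²) = √(3130²−1765²) = 2584.9 m/s.
tᵢ = 2·57.3·2584.9/(1765·3130) = 0.05362 s.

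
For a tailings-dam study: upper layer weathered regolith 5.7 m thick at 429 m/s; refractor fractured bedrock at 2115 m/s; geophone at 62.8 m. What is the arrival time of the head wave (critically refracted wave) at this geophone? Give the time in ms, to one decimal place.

55.7 ms

θ_c = arcsin(V₁/V₂) = arcsin(429/2115) = 11.70°, cos θ_c = 0.9792.
Intercept time tᵢ = 2h cos θ_c / V₁ = 2·5.7·0.9792/429 = 0.02602 s.
t = x/V₂ + tᵢ = 62.8/2115 + 0.02602 = 0.05571 s.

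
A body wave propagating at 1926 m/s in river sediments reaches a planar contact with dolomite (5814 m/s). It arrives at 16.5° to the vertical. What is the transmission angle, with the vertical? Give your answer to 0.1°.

sin θ₁/V₁ = sin θ₂/V₂ ⇒ sin θ₂ = 5814·sin 16.5°/1926 = 5814·0.2840/1926 = 0.8574.
θ₂ = sin⁻¹(0.8574) = 59.02° (from vertical).

59.0°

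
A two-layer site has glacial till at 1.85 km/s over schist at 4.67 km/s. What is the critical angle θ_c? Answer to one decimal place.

23.3°

Critical incidence: sin θ_c = V₁/V₂ = 1.85/4.67 = 0.3961.
θ_c = arcsin 0.3961 = 23.34°.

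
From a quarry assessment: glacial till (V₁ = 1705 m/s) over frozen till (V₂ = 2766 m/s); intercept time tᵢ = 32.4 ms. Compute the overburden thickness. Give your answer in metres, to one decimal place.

θ_c = arcsin(1705/2766) = 38.05°; cos θ_c = 0.7874.
tᵢ = 2h cos θ_c/V₁ ⇒ h = tᵢ·V₁/(2 cos θ_c) = 0.0324·1705/(2·0.7874) = 35.08 m.

35.1 m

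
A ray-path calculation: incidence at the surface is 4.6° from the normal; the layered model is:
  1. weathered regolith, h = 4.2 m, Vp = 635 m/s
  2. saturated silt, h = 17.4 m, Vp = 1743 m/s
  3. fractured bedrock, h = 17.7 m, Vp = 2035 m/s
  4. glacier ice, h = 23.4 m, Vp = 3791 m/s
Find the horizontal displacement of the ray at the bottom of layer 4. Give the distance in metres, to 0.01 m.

Ray parameter p = sin 4.6° / 635 m/s = 1.2630e-04 s/m.
Layer 1: θ = 4.60°; offset = 4.2·tan 4.60° = 0.3379 m.
Layer 2: sin θ = p·1743 = 0.2201 → θ = 12.72°; offset = 17.4·tan 12.72° = 3.9267 m.
Layer 3: sin θ = p·2035 = 0.2570 → θ = 14.89°; offset = 17.7·tan 14.89° = 4.7073 m.
Layer 4: sin θ = p·3791 = 0.4788 → θ = 28.61°; offset = 23.4·tan 28.61° = 12.7616 m.
Summing the layer offsets gives 21.7336 m.

21.73 m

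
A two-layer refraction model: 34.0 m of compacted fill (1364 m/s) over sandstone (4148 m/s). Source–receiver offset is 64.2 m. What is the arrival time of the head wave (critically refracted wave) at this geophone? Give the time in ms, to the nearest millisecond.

63 ms

θ_c = arcsin(V₁/V₂) = arcsin(1364/4148) = 19.20°, cos θ_c = 0.9444.
Intercept time tᵢ = 2h cos θ_c / V₁ = 2·34.0·0.9444/1364 = 0.04708 s.
t = x/V₂ + tᵢ = 64.2/4148 + 0.04708 = 0.06256 s.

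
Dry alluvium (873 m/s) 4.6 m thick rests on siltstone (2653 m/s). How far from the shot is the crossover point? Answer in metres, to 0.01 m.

12.95 m

θ_c = arcsin(873/2653) = 19.21°, so cos θ_c = 0.9443 and tᵢ = 2h cos θ_c/V₁ = 0.0100 s.
At crossover x/V₁ = x/V₂ + tᵢ ⇒ x = tᵢ/(1/V₁ − 1/V₂) = 0.00995/(1.1455e-03 − 3.7693e-04) = 12.95 m.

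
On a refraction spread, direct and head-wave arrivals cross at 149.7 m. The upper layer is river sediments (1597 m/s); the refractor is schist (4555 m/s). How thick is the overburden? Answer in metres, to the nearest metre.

52 m

x_cross = 2h·√((V₂+V₁)/(V₂−V₁)) → h = x_cross / (2·√((V₂+V₁)/(V₂−V₁))).
√((V₂+V₁)/(V₂−V₁)) = √((4555+1597)/(4555−1597)) = 1.4421.
h = 149.7 / (2·1.4421) = 51.90 m.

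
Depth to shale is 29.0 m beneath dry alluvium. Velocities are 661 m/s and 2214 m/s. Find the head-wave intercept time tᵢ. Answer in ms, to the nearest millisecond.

84 ms

θ_c = arcsin(V₁/V₂) = arcsin(661/2214) = 17.37°; cos θ_c = 0.9544.
tᵢ = 2h·cos θ_c / V₁ = 2·29.0·0.9544 / 661 = 0.08374 s.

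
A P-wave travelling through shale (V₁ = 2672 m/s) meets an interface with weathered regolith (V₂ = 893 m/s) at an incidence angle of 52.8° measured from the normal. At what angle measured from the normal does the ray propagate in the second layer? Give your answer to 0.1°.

15.4°

Snell's law: sin θ₂ = (V₂/V₁)·sin θ₁ = (893/2672)·sin 52.8° = 0.2662.
θ₂ = arcsin 0.2662 = 15.44° from the normal.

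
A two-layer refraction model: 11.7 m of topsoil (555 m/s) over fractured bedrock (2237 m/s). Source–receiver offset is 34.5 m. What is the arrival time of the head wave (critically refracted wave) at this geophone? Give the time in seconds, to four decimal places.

θ_c = arcsin(V₁/V₂) = arcsin(555/2237) = 14.37°, cos θ_c = 0.9687.
Intercept time tᵢ = 2h cos θ_c / V₁ = 2·11.7·0.9687/555 = 0.04084 s.
t = x/V₂ + tᵢ = 34.5/2237 + 0.04084 = 0.05627 s.

0.0563 s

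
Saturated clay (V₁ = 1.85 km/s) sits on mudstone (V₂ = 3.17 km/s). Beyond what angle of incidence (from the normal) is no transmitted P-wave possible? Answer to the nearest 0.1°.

Critical incidence: sin θ_c = V₁/V₂ = 1.85/3.17 = 0.5836.
θ_c = arcsin 0.5836 = 35.70°.

35.7°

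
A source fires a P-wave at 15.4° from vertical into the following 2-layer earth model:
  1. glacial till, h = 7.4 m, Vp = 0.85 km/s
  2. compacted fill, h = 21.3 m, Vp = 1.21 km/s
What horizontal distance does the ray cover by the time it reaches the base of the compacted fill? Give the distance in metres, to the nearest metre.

Apply Snell's law at each interface; in layer i the horizontal offset is hᵢ·tan θᵢ.
Layer 1: θ = 15.40°; offset = 7.4·tan 15.40° = 2.038 m.
Layer 2: sin θ = 1.21·sin 15.4°/0.85 = 0.3780, θ = 22.21°; offset = 21.3·tan 22.21° = 8.697 m.
Total horizontal offset = 10.736 m.

11 m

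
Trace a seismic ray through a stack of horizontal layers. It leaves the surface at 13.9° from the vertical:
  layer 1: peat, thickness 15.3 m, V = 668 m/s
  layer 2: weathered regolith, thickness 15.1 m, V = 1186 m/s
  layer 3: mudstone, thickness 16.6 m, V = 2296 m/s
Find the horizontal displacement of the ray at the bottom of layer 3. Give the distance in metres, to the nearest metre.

35 m

p = sin θ₁/V₁ = sin 13.9°/668 = 3.5962e-04 s/m is conserved through the stack.
Layer 1: θ = 13.90°; offset = 15.3·tan 13.90° = 3.786 m.
Layer 2: sin θ = p·1186 = 0.4265 → θ = 25.25°; offset = 15.1·tan 25.25° = 7.120 m.
Layer 3: sin θ = p·2296 = 0.8257 → θ = 55.66°; offset = 16.6·tan 55.66° = 24.297 m.
Summing the layer offsets gives 35.204 m.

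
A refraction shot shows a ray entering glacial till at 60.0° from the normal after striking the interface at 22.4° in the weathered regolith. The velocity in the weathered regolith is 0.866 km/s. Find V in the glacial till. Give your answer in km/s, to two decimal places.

sin 22.4° = 0.3811; sin 60.0° = 0.8660.
V₂ = V₁·(sin θ₂/sin θ₁) = 0.866·(0.8660/0.3811) = 1.97 km/s.

1.97 km/s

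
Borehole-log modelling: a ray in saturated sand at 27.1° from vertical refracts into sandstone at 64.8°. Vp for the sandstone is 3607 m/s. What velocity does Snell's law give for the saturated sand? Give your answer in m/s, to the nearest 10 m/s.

Snell's law: sin 27.1°/V₁ = sin 64.8°/V₂.
V₁ = V₂·sin 27.1°/sin 64.8° = 3607 × 0.5035 = 1815.98 m/s.

1820 m/s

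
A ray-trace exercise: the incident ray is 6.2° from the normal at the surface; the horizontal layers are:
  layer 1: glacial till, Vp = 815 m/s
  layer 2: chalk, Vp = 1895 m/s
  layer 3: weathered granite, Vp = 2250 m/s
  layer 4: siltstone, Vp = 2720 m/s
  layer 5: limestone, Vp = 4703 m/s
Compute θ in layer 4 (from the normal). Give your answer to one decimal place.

21.1°

Ray parameter p = sin 6.2° / 815 = 1.3251e-04 s/m.
sin θ_4 = p·V_4 = 1.3251e-04 × 2720 = 0.3604.
θ_4 = arcsin 0.3604 = 21.13°.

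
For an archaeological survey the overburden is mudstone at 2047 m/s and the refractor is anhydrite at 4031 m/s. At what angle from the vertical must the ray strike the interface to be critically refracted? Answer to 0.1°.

Critical incidence: sin θ_c = V₁/V₂ = 2047/4031 = 0.5078.
θ_c = arcsin 0.5078 = 30.52°.

30.5°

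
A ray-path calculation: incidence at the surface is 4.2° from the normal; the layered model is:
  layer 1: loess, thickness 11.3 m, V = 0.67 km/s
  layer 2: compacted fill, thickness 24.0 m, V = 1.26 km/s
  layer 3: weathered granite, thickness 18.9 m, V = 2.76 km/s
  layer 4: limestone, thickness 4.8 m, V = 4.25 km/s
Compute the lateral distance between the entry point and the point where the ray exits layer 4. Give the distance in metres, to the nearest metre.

Apply Snell's law at each interface; in layer i the horizontal offset is hᵢ·tan θᵢ.
Layer 1: θ = 4.20°; offset = 11.3·tan 4.20° = 0.830 m.
Layer 2: sin θ = 1.26·sin 4.2°/0.67 = 0.1377, θ = 7.92°; offset = 24.0·tan 7.92° = 3.337 m.
Layer 3: sin θ = 2.76·sin 4.2°/0.67 = 0.3017, θ = 17.56°; offset = 18.9·tan 17.56° = 5.981 m.
Layer 4: sin θ = 4.25·sin 4.2°/0.67 = 0.4646, θ = 27.68°; offset = 4.8·tan 27.68° = 2.518 m.
Summing the layer offsets gives 12.666 m.

13 m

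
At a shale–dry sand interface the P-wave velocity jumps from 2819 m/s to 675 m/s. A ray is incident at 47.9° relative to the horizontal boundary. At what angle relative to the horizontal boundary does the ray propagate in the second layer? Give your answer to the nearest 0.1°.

Angle from the normal: 90° − 47.9° = 42.1°.
sin θ₁/V₁ = sin θ₂/V₂ ⇒ sin θ₂ = 675·sin 42.1°/2819 = 675·0.6704/2819 = 0.1605.
θ₂ = arcsin 0.1605 = 9.24° from the normal.
From the interface: 90° − 9.24° = 80.76°.

80.8°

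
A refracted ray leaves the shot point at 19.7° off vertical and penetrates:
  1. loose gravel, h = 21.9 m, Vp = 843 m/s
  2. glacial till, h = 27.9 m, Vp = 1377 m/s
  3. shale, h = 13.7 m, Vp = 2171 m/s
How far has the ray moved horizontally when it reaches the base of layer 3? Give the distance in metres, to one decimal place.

Ray parameter p = sin 19.7° / 843 m/s = 3.9988e-04 s/m.
Layer 1: θ = 19.70°; offset = 21.9·tan 19.70° = 7.841 m.
Layer 2: sin θ = p·1377 = 0.5506 → θ = 33.41°; offset = 27.9·tan 33.41° = 18.404 m.
Layer 3: sin θ = p·2171 = 0.8681 → θ = 60.24°; offset = 13.7·tan 60.24° = 23.962 m.
Σ offsets = 50.207 m.

50.2 m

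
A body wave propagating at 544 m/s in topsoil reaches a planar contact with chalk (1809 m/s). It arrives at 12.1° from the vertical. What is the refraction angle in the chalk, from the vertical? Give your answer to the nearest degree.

44°

Snell's law: sin θ₂ = (V₂/V₁)·sin θ₁ = (1809/544)·sin 12.1° = 0.6971.
θ₂ = arcsin 0.6971 = 44.19° from the normal.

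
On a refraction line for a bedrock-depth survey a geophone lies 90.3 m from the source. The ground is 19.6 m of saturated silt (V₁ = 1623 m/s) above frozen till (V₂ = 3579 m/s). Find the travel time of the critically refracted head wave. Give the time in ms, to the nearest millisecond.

θ_c = arcsin(V₁/V₂) = arcsin(1623/3579) = 26.97°, cos θ_c = 0.8913.
Intercept time tᵢ = 2h cos θ_c / V₁ = 2·19.6·0.8913/1623 = 0.02153 s.
t = x/V₂ + tᵢ = 90.3/3579 + 0.02153 = 0.04676 s.

47 ms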